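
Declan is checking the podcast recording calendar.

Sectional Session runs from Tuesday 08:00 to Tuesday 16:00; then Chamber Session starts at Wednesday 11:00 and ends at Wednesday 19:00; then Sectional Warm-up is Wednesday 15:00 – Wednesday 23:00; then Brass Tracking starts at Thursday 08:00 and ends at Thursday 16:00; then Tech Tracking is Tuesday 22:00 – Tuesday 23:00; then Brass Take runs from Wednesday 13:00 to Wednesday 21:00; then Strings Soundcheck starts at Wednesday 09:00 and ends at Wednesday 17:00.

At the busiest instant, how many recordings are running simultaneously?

Walk through starts and ends in time order (an end at T is processed before a start at T):
Tuesday 08:00 start Sectional Session → 1
Tuesday 16:00 end Sectional Session → 0
Tuesday 22:00 start Tech Tracking → 1
Tuesday 23:00 end Tech Tracking → 0
Wednesday 09:00 start Strings Soundcheck → 1
Wednesday 11:00 start Chamber Session → 2
Wednesday 13:00 start Brass Take → 3
Wednesday 15:00 start Sectional Warm-up → 4
Wednesday 17:00 end Strings Soundcheck → 3
Wednesday 19:00 end Chamber Session → 2
Wednesday 21:00 end Brass Take → 1
Wednesday 23:00 end Sectional Warm-up → 0
Thursday 08:00 start Brass Tracking → 1
Thursday 16:00 end Brass Tracking → 0
Peak is 4, at Wednesday 15:00 (Brass Take, Chamber Session, Sectional Warm-up, Strings Soundcheck).

4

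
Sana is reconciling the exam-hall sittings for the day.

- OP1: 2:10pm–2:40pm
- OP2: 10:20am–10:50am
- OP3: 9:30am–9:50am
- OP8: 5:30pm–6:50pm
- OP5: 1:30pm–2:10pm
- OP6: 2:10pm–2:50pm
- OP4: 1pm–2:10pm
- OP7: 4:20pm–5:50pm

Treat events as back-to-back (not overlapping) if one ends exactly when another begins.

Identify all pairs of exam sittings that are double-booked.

OP1 & OP6, OP4 & OP5, OP7 & OP8

Sorted by start: OP3, OP2, OP4, OP5, OP1, OP6, OP7, OP8.
OP2 starts after OP3 ends; OP3 is clear from here.
OP4 starts after OP2 ends; OP2 is clear from here.
OP5 starts before OP4 ends → OP4 and OP5 overlap.
OP1 starts exactly when OP4 ends (back-to-back, no overlap); OP4 is clear from here.
OP1 starts exactly when OP5 ends (back-to-back, no overlap); OP5 is clear from here.
OP6 starts before OP1 ends → OP1 and OP6 overlap.
OP7 starts after OP1 ends; OP1 is clear from here.
OP7 starts after OP6 ends; OP6 is clear from here.
OP8 starts before OP7 ends → OP7 and OP8 overlap.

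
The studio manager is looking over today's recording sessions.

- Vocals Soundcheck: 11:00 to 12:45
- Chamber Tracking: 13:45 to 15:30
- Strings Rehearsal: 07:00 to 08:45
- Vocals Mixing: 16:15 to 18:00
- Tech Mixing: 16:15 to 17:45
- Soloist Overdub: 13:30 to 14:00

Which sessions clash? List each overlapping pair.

Chamber Tracking & Soloist Overdub, Tech Mixing & Vocals Mixing

Sorted by start: Strings Rehearsal, Vocals Soundcheck, Soloist Overdub, Chamber Tracking, Vocals Mixing, Tech Mixing.
Vocals Soundcheck starts after Strings Rehearsal ends; Strings Rehearsal is clear from here.
Soloist Overdub starts after Vocals Soundcheck ends; Vocals Soundcheck is clear from here.
Chamber Tracking starts before Soloist Overdub ends → Soloist Overdub and Chamber Tracking overlap.
Vocals Mixing starts after Soloist Overdub ends; Soloist Overdub is clear from here.
Vocals Mixing starts after Chamber Tracking ends; Chamber Tracking is clear from here.
Tech Mixing starts before Vocals Mixing ends → Vocals Mixing and Tech Mixing overlap.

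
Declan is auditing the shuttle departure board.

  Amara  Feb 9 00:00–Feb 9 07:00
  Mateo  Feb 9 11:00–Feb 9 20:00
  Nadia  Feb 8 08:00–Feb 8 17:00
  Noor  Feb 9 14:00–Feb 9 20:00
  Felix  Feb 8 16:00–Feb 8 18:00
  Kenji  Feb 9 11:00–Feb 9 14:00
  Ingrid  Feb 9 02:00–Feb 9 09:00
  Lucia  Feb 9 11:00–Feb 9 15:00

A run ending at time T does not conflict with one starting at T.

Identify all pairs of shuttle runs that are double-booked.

Amara & Ingrid, Felix & Nadia, Kenji & Lucia, Kenji & Mateo, Lucia & Mateo, Lucia & Noor, Mateo & Noor

Sorted by start: Nadia, Felix, Amara, Ingrid, Lucia, Mateo, Kenji, Noor.
Felix starts before Nadia ends → Nadia and Felix overlap.
Amara starts after Nadia ends, so Nadia has no further overlaps.
Amara starts after Felix ends, so Felix has no further overlaps.
Ingrid starts before Amara ends → Amara and Ingrid overlap.
Lucia starts after Amara ends, so Amara has no further overlaps.
Lucia starts after Ingrid ends, so Ingrid has no further overlaps.
Mateo starts before Lucia ends → Lucia and Mateo overlap.
Kenji starts before Lucia ends → Lucia and Kenji overlap.
Noor starts before Lucia ends → Lucia and Noor overlap.
Kenji starts before Mateo ends → Mateo and Kenji overlap.
Noor starts before Mateo ends → Mateo and Noor overlap.
Noor starts exactly when Kenji ends (back-to-back, no overlap).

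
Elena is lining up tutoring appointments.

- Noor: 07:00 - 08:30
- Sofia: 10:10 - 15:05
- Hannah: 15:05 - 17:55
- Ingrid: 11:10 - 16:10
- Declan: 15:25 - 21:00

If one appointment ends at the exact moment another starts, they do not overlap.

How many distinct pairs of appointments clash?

Sorted by start: Noor, Sofia, Ingrid, Hannah, Declan.
Sofia starts after Noor ends — done with Noor.
Ingrid starts before Sofia ends → Sofia and Ingrid overlap.
Hannah starts exactly when Sofia ends (back-to-back, no overlap) — done with Sofia.
Hannah starts before Ingrid ends → Ingrid and Hannah overlap.
Declan starts before Ingrid ends → Ingrid and Declan overlap.
Declan starts before Hannah ends → Hannah and Declan overlap.
Overlapping pairs: Declan & Hannah, Declan & Ingrid, Hannah & Ingrid, Ingrid & Sofia — 4 in total.

4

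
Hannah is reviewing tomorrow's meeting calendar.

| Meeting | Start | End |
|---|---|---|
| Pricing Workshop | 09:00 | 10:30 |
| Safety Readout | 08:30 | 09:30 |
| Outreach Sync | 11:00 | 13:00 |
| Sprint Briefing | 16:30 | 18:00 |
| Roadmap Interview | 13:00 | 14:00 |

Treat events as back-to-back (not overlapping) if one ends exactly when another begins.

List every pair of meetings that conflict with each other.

Pricing Workshop & Safety Readout

Two intervals overlap when each starts before the other ends.
Sorted by start: Safety Readout, Pricing Workshop, Outreach Sync, Roadmap Interview, Sprint Briefing.
Pricing Workshop starts before Safety Readout ends → Safety Readout and Pricing Workshop overlap.
Outreach Sync starts after Safety Readout ends — done with Safety Readout.
Outreach Sync starts after Pricing Workshop ends — done with Pricing Workshop.
Roadmap Interview starts exactly when Outreach Sync ends (back-to-back, no overlap) — done with Outreach Sync.
Sprint Briefing starts after Roadmap Interview ends.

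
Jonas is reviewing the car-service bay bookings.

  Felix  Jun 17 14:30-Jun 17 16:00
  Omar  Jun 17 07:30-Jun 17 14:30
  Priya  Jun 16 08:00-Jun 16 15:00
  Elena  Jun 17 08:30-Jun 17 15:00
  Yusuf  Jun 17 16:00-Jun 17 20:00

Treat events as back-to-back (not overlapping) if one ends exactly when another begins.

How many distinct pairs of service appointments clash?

Two intervals overlap when each starts before the other ends.
Sorted by start: Priya, Omar, Elena, Felix, Yusuf.
Omar starts after Priya ends, so nothing later overlaps Priya either.
Elena starts before Omar ends → Omar and Elena overlap.
Felix starts exactly when Omar ends (back-to-back, no overlap), so nothing later overlaps Omar either.
Felix starts before Elena ends → Elena and Felix overlap.
Yusuf starts after Elena ends.
Yusuf starts exactly when Felix ends (back-to-back, no overlap).
Overlapping pairs: Elena & Felix, Elena & Omar — 2 in total.

2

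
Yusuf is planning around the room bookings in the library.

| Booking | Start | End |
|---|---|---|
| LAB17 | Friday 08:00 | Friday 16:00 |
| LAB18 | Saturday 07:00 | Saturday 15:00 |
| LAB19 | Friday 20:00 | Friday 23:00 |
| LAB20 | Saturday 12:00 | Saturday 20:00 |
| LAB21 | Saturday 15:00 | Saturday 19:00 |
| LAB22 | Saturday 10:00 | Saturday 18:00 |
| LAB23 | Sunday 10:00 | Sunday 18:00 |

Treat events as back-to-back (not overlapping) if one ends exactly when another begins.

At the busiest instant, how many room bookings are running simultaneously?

Walk through starts and ends in time order (an end at T is processed before a start at T):
Friday 08:00 start LAB17 → 1
Friday 16:00 end LAB17 → 0
Friday 20:00 start LAB19 → 1
Friday 23:00 end LAB19 → 0
Saturday 07:00 start LAB18 → 1
Saturday 10:00 start LAB22 → 2
Saturday 12:00 start LAB20 → 3
Saturday 15:00 end LAB18 → 2
Saturday 15:00 start LAB21 → 3
Saturday 18:00 end LAB22 → 2
Saturday 19:00 end LAB21 → 1
Saturday 20:00 end LAB20 → 0
Sunday 10:00 start LAB23 → 1
Sunday 18:00 end LAB23 → 0
Peak is 3, at Saturday 12:00 (LAB18, LAB20, LAB22).

3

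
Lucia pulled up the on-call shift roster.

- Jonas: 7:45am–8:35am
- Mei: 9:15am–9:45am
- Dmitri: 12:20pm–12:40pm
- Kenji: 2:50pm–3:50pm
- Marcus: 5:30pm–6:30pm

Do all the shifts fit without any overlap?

Yes

Sorted by start: Jonas, Mei, Dmitri, Kenji, Marcus.
Mei starts after Jonas ends — done with Jonas.
Dmitri starts after Mei ends — done with Mei.
Kenji starts after Dmitri ends — done with Dmitri.
Marcus starts after Kenji ends.
Every pair is clear; the schedule has no overlaps.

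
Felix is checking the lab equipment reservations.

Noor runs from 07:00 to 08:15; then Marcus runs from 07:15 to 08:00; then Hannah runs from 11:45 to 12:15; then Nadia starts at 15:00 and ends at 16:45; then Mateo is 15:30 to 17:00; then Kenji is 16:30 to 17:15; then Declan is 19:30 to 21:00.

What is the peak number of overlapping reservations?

3

Sweep the timeline, counting +1 at each start and −1 at each end (ends before starts at a tie):
07:00 start Noor → 1
07:15 start Marcus → 2
08:00 end Marcus → 1
08:15 end Noor → 0
11:45 start Hannah → 1
12:15 end Hannah → 0
15:00 start Nadia → 1
15:30 start Mateo → 2
16:30 start Kenji → 3
16:45 end Nadia → 2
17:00 end Mateo → 1
17:15 end Kenji → 0
19:30 start Declan → 1
21:00 end Declan → 0
Peak is 3, at 16:30 (Kenji, Mateo, Nadia).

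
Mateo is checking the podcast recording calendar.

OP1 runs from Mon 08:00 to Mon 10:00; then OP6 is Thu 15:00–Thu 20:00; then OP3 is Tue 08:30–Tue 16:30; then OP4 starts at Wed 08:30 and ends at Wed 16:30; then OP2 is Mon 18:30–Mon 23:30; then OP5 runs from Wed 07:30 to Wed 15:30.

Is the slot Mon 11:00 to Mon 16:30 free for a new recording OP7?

OP1: ends Mon 10:00 at or before OP7 starts Mon 11:00 → clear.
OP2: starts Mon 18:30 at or after OP7 ends Mon 16:30 → clear.
OP3: starts Tue 08:30 at or after OP7 ends Mon 16:30 → clear.
OP5: starts Wed 07:30 at or after OP7 ends Mon 16:30 → clear.
OP4: starts Wed 08:30 at or after OP7 ends Mon 16:30 → clear.
OP6: starts Thu 15:00 at or after OP7 ends Mon 16:30 → clear.

Yes — the slot is free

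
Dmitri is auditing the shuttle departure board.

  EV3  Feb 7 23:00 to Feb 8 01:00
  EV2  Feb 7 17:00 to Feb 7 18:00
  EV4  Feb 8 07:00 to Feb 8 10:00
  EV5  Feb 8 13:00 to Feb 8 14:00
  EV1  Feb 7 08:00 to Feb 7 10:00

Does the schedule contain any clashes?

No

Sorted by start: EV1, EV2, EV3, EV4, EV5.
EV2 starts after EV1 ends, so EV1 has no further overlaps.
EV3 starts after EV2 ends, so EV2 has no further overlaps.
EV4 starts after EV3 ends, so EV3 has no further overlaps.
EV5 starts after EV4 ends.
Every pair is clear; the schedule has no overlaps.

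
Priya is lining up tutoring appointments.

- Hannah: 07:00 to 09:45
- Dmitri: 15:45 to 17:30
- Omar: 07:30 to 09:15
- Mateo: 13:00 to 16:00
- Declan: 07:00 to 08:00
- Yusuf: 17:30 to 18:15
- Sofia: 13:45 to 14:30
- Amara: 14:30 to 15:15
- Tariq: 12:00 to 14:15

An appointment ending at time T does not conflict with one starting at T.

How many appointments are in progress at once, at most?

Sort all start/end points and keep a running count:
07:00 start Declan → 1
07:00 start Hannah → 2
07:30 start Omar → 3
08:00 end Declan → 2
09:15 end Omar → 1
09:45 end Hannah → 0
12:00 start Tariq → 1
13:00 start Mateo → 2
13:45 start Sofia → 3
14:15 end Tariq → 2
14:30 end Sofia → 1
14:30 start Amara → 2
15:15 end Amara → 1
15:45 start Dmitri → 2
16:00 end Mateo → 1
17:30 end Dmitri → 0
17:30 start Yusuf → 1
18:15 end Yusuf → 0
Peak is 3, at 07:30 (Declan, Hannah, Omar).

3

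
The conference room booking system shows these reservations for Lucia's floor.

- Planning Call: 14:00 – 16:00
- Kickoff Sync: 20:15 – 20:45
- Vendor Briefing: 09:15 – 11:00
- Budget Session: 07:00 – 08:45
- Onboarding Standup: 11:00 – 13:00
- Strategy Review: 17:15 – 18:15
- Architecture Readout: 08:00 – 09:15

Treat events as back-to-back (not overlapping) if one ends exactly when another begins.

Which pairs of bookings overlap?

Check each pair: they overlap iff neither finishes before the other starts.
Sorted by start: Budget Session, Architecture Readout, Vendor Briefing, Onboarding Standup, Planning Call, Strategy Review, Kickoff Sync.
Architecture Readout starts before Budget Session ends → Budget Session and Architecture Readout overlap.
Vendor Briefing starts after Budget Session ends, so Budget Session has no further overlaps.
Vendor Briefing starts exactly when Architecture Readout ends (back-to-back, no overlap), so Architecture Readout has no further overlaps.
Onboarding Standup starts exactly when Vendor Briefing ends (back-to-back, no overlap), so Vendor Briefing has no further overlaps.
Planning Call starts after Onboarding Standup ends, so Onboarding Standup has no further overlaps.
Strategy Review starts after Planning Call ends, so Planning Call has no further overlaps.
Kickoff Sync starts after Strategy Review ends.

Architecture Readout & Budget Session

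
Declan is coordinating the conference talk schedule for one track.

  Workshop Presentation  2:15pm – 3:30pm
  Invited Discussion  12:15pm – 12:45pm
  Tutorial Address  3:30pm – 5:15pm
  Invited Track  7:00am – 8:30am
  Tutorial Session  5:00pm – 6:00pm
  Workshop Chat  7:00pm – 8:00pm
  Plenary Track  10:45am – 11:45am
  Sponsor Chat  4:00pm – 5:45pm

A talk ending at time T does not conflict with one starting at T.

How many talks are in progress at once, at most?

Sweep the timeline, counting +1 at each start and −1 at each end (ends before starts at a tie):
7:00am start Invited Track → 1
8:30am end Invited Track → 0
10:45am start Plenary Track → 1
11:45am end Plenary Track → 0
12:15pm start Invited Discussion → 1
12:45pm end Invited Discussion → 0
2:15pm start Workshop Presentation → 1
3:30pm end Workshop Presentation → 0
3:30pm start Tutorial Address → 1
4:00pm start Sponsor Chat → 2
5:00pm start Tutorial Session → 3
5:15pm end Tutorial Address → 2
5:45pm end Sponsor Chat → 1
6:00pm end Tutorial Session → 0
7:00pm start Workshop Chat → 1
8:00pm end Workshop Chat → 0
Peak is 3, at 5:00pm (Sponsor Chat, Tutorial Address, Tutorial Session).

3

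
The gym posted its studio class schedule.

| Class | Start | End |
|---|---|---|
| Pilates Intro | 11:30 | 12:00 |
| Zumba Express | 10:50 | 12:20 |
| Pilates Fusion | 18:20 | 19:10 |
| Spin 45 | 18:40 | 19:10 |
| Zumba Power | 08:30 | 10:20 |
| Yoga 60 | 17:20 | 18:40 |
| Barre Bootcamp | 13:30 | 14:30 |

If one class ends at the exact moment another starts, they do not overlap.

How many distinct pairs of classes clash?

Sorted by start: Zumba Power, Zumba Express, Pilates Intro, Barre Bootcamp, Yoga 60, Pilates Fusion, Spin 45.
Zumba Express starts after Zumba Power ends — done with Zumba Power.
Pilates Intro starts before Zumba Express ends → Zumba Express and Pilates Intro overlap.
Barre Bootcamp starts after Zumba Express ends — done with Zumba Express.
Barre Bootcamp starts after Pilates Intro ends — done with Pilates Intro.
Yoga 60 starts after Barre Bootcamp ends — done with Barre Bootcamp.
Pilates Fusion starts before Yoga 60 ends → Yoga 60 and Pilates Fusion overlap.
Spin 45 starts exactly when Yoga 60 ends (back-to-back, no overlap).
Spin 45 starts before Pilates Fusion ends → Pilates Fusion and Spin 45 overlap.
Overlapping pairs: Pilates Fusion & Spin 45, Pilates Fusion & Yoga 60, Pilates Intro & Zumba Express — 3 in total.

3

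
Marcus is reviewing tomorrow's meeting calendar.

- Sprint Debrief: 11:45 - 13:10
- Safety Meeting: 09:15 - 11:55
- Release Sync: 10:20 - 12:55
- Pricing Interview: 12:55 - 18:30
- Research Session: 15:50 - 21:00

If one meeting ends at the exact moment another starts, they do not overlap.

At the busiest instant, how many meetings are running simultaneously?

Sort all start/end points and keep a running count:
09:15 start Safety Meeting → 1
10:20 start Release Sync → 2
11:45 start Sprint Debrief → 3
11:55 end Safety Meeting → 2
12:55 end Release Sync → 1
12:55 start Pricing Interview → 2
13:10 end Sprint Debrief → 1
15:50 start Research Session → 2
18:30 end Pricing Interview → 1
21:00 end Research Session → 0
Peak is 3, at 11:45 (Release Sync, Safety Meeting, Sprint Debrief).

3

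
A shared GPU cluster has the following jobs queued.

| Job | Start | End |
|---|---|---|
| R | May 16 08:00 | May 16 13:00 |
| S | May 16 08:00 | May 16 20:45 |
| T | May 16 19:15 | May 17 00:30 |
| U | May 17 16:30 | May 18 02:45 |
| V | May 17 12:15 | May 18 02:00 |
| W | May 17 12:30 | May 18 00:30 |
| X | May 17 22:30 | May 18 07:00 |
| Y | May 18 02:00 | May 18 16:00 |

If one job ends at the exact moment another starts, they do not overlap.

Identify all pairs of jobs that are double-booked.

R & S, S & T, U & V, U & W, U & X, U & Y, V & W, V & X, W & X, X & Y

Sorted by start: R, S, T, V, W, U, X, Y.
S starts before R ends → R and S overlap.
T starts after R ends; R is clear from here.
T starts before S ends → S and T overlap.
V starts after S ends; S is clear from here.
V starts after T ends; T is clear from here.
W starts before V ends → V and W overlap.
U starts before V ends → V and U overlap.
X starts before V ends → V and X overlap.
Y starts exactly when V ends (back-to-back, no overlap).
U starts before W ends → W and U overlap.
X starts before W ends → W and X overlap.
Y starts after W ends.
X starts before U ends → U and X overlap.
Y starts before U ends → U and Y overlap.
Y starts before X ends → X and Y overlap.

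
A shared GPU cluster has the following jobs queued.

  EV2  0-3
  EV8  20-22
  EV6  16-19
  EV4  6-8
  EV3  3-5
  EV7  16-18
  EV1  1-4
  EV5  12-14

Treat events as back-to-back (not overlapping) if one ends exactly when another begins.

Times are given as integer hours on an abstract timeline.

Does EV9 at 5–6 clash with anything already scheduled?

EV2: ends 3 at or before EV9 starts 5 → clear.
EV1: ends 4 at or before EV9 starts 5 → clear.
EV3: ends 5 at or before EV9 starts 5 → clear.
EV4: starts 6 at or after EV9 ends 6 → clear.
EV5: starts 12 at or after EV9 ends 6 → clear.
EV6: starts 16 at or after EV9 ends 6 → clear.
EV7: starts 16 at or after EV9 ends 6 → clear.
EV8: starts 20 at or after EV9 ends 6 → clear.

No — it doesn't clash with anything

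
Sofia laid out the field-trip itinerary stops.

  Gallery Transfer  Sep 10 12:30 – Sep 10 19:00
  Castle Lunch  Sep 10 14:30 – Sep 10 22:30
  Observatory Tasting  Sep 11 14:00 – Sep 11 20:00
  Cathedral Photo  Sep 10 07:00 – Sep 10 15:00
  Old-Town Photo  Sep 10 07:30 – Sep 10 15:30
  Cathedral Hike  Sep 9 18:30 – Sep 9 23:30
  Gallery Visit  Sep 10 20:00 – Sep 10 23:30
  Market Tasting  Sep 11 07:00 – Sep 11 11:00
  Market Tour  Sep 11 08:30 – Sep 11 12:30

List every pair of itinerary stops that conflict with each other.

Castle Lunch & Cathedral Photo, Castle Lunch & Gallery Transfer, Castle Lunch & Gallery Visit, Castle Lunch & Old-Town Photo, Cathedral Photo & Gallery Transfer, Cathedral Photo & Old-Town Photo, Gallery Transfer & Old-Town Photo, Market Tasting & Market Tour

Sorted by start: Cathedral Hike, Cathedral Photo, Old-Town Photo, Gallery Transfer, Castle Lunch, Gallery Visit, Market Tasting, Market Tour, Observatory Tasting.
Cathedral Photo starts after Cathedral Hike ends; Cathedral Hike is clear from here.
Old-Town Photo starts before Cathedral Photo ends → Cathedral Photo and Old-Town Photo overlap.
Gallery Transfer starts before Cathedral Photo ends → Cathedral Photo and Gallery Transfer overlap.
Castle Lunch starts before Cathedral Photo ends → Cathedral Photo and Castle Lunch overlap.
Gallery Visit starts after Cathedral Photo ends; Cathedral Photo is clear from here.
Gallery Transfer starts before Old-Town Photo ends → Old-Town Photo and Gallery Transfer overlap.
Castle Lunch starts before Old-Town Photo ends → Old-Town Photo and Castle Lunch overlap.
Gallery Visit starts after Old-Town Photo ends; Old-Town Photo is clear from here.
Castle Lunch starts before Gallery Transfer ends → Gallery Transfer and Castle Lunch overlap.
Gallery Visit starts after Gallery Transfer ends; Gallery Transfer is clear from here.
Gallery Visit starts before Castle Lunch ends → Castle Lunch and Gallery Visit overlap.
Market Tasting starts after Castle Lunch ends; Castle Lunch is clear from here.
Market Tasting starts after Gallery Visit ends; Gallery Visit is clear from here.
Market Tour starts before Market Tasting ends → Market Tasting and Market Tour overlap.
Observatory Tasting starts after Market Tasting ends.
Observatory Tasting starts after Market Tour ends.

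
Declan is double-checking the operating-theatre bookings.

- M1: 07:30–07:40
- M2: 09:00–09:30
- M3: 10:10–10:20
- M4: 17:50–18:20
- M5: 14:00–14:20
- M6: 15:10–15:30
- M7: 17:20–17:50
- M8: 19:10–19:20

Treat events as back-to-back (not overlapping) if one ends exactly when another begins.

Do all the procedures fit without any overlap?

Yes

Check each pair: they overlap iff neither finishes before the other starts.
Sorted by start: M1, M2, M3, M5, M6, M7, M4, M8.
M2 starts after M1 ends, so M1 has no further overlaps.
M3 starts after M2 ends, so M2 has no further overlaps.
M5 starts after M3 ends, so M3 has no further overlaps.
M6 starts after M5 ends, so M5 has no further overlaps.
M7 starts after M6 ends, so M6 has no further overlaps.
M4 starts exactly when M7 ends (back-to-back, no overlap), so M7 has no further overlaps.
M8 starts after M4 ends.
Every pair is clear; the schedule has no overlaps.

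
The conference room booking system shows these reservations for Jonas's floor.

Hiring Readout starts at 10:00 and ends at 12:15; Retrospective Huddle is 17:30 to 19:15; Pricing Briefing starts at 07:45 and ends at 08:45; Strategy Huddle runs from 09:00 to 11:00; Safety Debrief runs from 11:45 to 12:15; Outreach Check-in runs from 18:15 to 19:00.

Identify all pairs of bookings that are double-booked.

Check each pair: they overlap iff neither finishes before the other starts.
Sorted by start: Pricing Briefing, Strategy Huddle, Hiring Readout, Safety Debrief, Retrospective Huddle, Outreach Check-in.
Strategy Huddle starts after Pricing Briefing ends; Pricing Briefing is clear from here.
Hiring Readout starts before Strategy Huddle ends → Strategy Huddle and Hiring Readout overlap.
Safety Debrief starts after Strategy Huddle ends; Strategy Huddle is clear from here.
Safety Debrief starts before Hiring Readout ends → Hiring Readout and Safety Debrief overlap.
Retrospective Huddle starts after Hiring Readout ends; Hiring Readout is clear from here.
Retrospective Huddle starts after Safety Debrief ends; Safety Debrief is clear from here.
Outreach Check-in starts before Retrospective Huddle ends → Retrospective Huddle and Outreach Check-in overlap.

Hiring Readout & Safety Debrief, Hiring Readout & Strategy Huddle, Outreach Check-in & Retrospective Huddle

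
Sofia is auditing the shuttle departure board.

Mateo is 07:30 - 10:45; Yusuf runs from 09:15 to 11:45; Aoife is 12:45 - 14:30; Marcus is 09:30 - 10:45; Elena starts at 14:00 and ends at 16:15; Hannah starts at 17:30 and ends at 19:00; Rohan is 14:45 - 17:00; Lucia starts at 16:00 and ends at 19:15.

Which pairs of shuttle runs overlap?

Aoife & Elena, Elena & Lucia, Elena & Rohan, Hannah & Lucia, Lucia & Rohan, Marcus & Mateo, Marcus & Yusuf, Mateo & Yusuf

Sorted by start: Mateo, Yusuf, Marcus, Aoife, Elena, Rohan, Lucia, Hannah.
Yusuf starts before Mateo ends → Mateo and Yusuf overlap.
Marcus starts before Mateo ends → Mateo and Marcus overlap.
Aoife starts after Mateo ends — done with Mateo.
Marcus starts before Yusuf ends → Yusuf and Marcus overlap.
Aoife starts after Yusuf ends — done with Yusuf.
Aoife starts after Marcus ends — done with Marcus.
Elena starts before Aoife ends → Aoife and Elena overlap.
Rohan starts after Aoife ends — done with Aoife.
Rohan starts before Elena ends → Elena and Rohan overlap.
Lucia starts before Elena ends → Elena and Lucia overlap.
Hannah starts after Elena ends.
Lucia starts before Rohan ends → Rohan and Lucia overlap.
Hannah starts after Rohan ends.
Hannah starts before Lucia ends → Lucia and Hannah overlap.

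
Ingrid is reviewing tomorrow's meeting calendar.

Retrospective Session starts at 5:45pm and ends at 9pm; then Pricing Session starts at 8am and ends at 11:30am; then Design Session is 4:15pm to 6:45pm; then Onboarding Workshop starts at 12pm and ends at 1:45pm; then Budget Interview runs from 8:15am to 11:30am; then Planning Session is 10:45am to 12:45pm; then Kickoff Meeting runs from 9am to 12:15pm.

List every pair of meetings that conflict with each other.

Budget Interview & Kickoff Meeting, Budget Interview & Planning Session, Budget Interview & Pricing Session, Design Session & Retrospective Session, Kickoff Meeting & Onboarding Workshop, Kickoff Meeting & Planning Session, Kickoff Meeting & Pricing Session, Onboarding Workshop & Planning Session, Planning Session & Pricing Session

Sorted by start: Pricing Session, Budget Interview, Kickoff Meeting, Planning Session, Onboarding Workshop, Design Session, Retrospective Session.
Budget Interview starts before Pricing Session ends → Pricing Session and Budget Interview overlap.
Kickoff Meeting starts before Pricing Session ends → Pricing Session and Kickoff Meeting overlap.
Planning Session starts before Pricing Session ends → Pricing Session and Planning Session overlap.
Onboarding Workshop starts after Pricing Session ends; Pricing Session is clear from here.
Kickoff Meeting starts before Budget Interview ends → Budget Interview and Kickoff Meeting overlap.
Planning Session starts before Budget Interview ends → Budget Interview and Planning Session overlap.
Onboarding Workshop starts after Budget Interview ends; Budget Interview is clear from here.
Planning Session starts before Kickoff Meeting ends → Kickoff Meeting and Planning Session overlap.
Onboarding Workshop starts before Kickoff Meeting ends → Kickoff Meeting and Onboarding Workshop overlap.
Design Session starts after Kickoff Meeting ends; Kickoff Meeting is clear from here.
Onboarding Workshop starts before Planning Session ends → Planning Session and Onboarding Workshop overlap.
Design Session starts after Planning Session ends; Planning Session is clear from here.
Design Session starts after Onboarding Workshop ends; Onboarding Workshop is clear from here.
Retrospective Session starts before Design Session ends → Design Session and Retrospective Session overlap.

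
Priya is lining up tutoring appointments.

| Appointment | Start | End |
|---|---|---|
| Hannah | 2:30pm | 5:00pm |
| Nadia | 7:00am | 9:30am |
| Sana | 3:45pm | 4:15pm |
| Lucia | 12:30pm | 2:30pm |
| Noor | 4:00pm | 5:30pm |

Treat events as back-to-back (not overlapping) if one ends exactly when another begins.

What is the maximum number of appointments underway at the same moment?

Sweep the timeline, counting +1 at each start and −1 at each end (ends before starts at a tie):
7:00am start Nadia → 1
9:30am end Nadia → 0
12:30pm start Lucia → 1
2:30pm end Lucia → 0
2:30pm start Hannah → 1
3:45pm start Sana → 2
4:00pm start Noor → 3
4:15pm end Sana → 2
5:00pm end Hannah → 1
5:30pm end Noor → 0
Peak is 3, at 4:00pm (Hannah, Noor, Sana).

3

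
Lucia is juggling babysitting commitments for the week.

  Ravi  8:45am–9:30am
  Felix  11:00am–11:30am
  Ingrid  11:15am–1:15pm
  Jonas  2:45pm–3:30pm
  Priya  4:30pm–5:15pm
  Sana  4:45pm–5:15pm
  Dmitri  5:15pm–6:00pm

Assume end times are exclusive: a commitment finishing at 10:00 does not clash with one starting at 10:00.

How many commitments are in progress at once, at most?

Walk through starts and ends in time order (an end at T is processed before a start at T):
8:45am start Ravi → 1
9:30am end Ravi → 0
11:00am start Felix → 1
11:15am start Ingrid → 2
11:30am end Felix → 1
1:15pm end Ingrid → 0
2:45pm start Jonas → 1
3:30pm end Jonas → 0
4:30pm start Priya → 1
4:45pm start Sana → 2
5:15pm end Priya → 1
5:15pm end Sana → 0
5:15pm start Dmitri → 1
6:00pm end Dmitri → 0
Peak is 2, at 11:15am (Felix, Ingrid).

2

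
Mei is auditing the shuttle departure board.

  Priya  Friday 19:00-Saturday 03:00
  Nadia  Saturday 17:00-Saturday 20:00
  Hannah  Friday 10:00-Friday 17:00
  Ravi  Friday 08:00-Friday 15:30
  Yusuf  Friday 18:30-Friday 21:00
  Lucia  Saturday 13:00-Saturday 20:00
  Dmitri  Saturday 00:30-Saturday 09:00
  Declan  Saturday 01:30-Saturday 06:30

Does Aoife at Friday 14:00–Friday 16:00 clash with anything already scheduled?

Yes — it overlaps Hannah, Ravi

Ravi: starts Friday 08:00 before Aoife ends Friday 16:00, and ends Friday 15:30 after Aoife starts Friday 14:00 → overlap.
Hannah: starts Friday 10:00 before Aoife ends Friday 16:00, and ends Friday 17:00 after Aoife starts Friday 14:00 → overlap.
Yusuf: starts Friday 18:30 at or after Aoife ends Friday 16:00 → clear.
Priya: starts Friday 19:00 at or after Aoife ends Friday 16:00 → clear.
Dmitri: starts Saturday 00:30 at or after Aoife ends Friday 16:00 → clear.
Declan: starts Saturday 01:30 at or after Aoife ends Friday 16:00 → clear.
Lucia: starts Saturday 13:00 at or after Aoife ends Friday 16:00 → clear.
Nadia: starts Saturday 17:00 at or after Aoife ends Friday 16:00 → clear.
Aoife overlaps Ravi, Hannah.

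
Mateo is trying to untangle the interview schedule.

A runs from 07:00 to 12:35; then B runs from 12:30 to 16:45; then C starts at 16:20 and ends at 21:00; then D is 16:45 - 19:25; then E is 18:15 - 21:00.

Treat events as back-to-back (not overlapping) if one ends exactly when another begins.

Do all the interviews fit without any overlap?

No

Sorted by start: A, B, C, D, E.
B starts before A ends → A and B overlap.
That's a conflict, so the schedule is not conflict-free.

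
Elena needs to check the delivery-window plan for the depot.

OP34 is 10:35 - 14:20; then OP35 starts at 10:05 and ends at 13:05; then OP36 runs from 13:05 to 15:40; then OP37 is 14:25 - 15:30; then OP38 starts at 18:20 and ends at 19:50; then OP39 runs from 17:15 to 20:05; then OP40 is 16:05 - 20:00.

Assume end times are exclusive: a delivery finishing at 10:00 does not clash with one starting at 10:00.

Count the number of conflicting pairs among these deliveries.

6

Sorted by start: OP35, OP34, OP36, OP37, OP40, OP39, OP38.
OP34 starts before OP35 ends → OP35 and OP34 overlap.
OP36 starts exactly when OP35 ends (back-to-back, no overlap), so nothing later overlaps OP35 either.
OP36 starts before OP34 ends → OP34 and OP36 overlap.
OP37 starts after OP34 ends, so nothing later overlaps OP34 either.
OP37 starts before OP36 ends → OP36 and OP37 overlap.
OP40 starts after OP36 ends, so nothing later overlaps OP36 either.
OP40 starts after OP37 ends, so nothing later overlaps OP37 either.
OP39 starts before OP40 ends → OP40 and OP39 overlap.
OP38 starts before OP40 ends → OP40 and OP38 overlap.
OP38 starts before OP39 ends → OP39 and OP38 overlap.
Overlapping pairs: OP34 & OP35, OP34 & OP36, OP36 & OP37, OP38 & OP39, OP38 & OP40, OP39 & OP40 — 6 in total.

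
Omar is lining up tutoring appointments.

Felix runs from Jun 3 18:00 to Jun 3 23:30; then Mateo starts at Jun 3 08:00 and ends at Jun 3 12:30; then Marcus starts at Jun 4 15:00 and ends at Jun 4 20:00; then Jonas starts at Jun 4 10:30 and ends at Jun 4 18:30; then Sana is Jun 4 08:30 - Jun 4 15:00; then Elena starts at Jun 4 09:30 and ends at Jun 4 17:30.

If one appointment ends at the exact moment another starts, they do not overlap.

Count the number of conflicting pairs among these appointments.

Sorted by start: Mateo, Felix, Sana, Elena, Jonas, Marcus.
Felix starts after Mateo ends; Mateo is clear from here.
Sana starts after Felix ends; Felix is clear from here.
Elena starts before Sana ends → Sana and Elena overlap.
Jonas starts before Sana ends → Sana and Jonas overlap.
Marcus starts exactly when Sana ends (back-to-back, no overlap).
Jonas starts before Elena ends → Elena and Jonas overlap.
Marcus starts before Elena ends → Elena and Marcus overlap.
Marcus starts before Jonas ends → Jonas and Marcus overlap.
Overlapping pairs: Elena & Jonas, Elena & Marcus, Elena & Sana, Jonas & Marcus, Jonas & Sana — 5 in total.

5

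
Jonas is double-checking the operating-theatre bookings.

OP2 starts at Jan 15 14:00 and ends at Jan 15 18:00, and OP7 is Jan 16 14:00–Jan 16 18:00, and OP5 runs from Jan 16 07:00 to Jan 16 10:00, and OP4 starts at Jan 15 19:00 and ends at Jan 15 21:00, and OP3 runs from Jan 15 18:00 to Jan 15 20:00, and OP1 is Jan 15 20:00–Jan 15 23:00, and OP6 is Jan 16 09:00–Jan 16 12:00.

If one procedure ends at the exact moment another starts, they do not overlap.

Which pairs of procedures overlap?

OP1 & OP4, OP3 & OP4, OP5 & OP6

Sorted by start: OP2, OP3, OP4, OP1, OP5, OP6, OP7.
OP3 starts exactly when OP2 ends (back-to-back, no overlap), so nothing later overlaps OP2 either.
OP4 starts before OP3 ends → OP3 and OP4 overlap.
OP1 starts exactly when OP3 ends (back-to-back, no overlap), so nothing later overlaps OP3 either.
OP1 starts before OP4 ends → OP4 and OP1 overlap.
OP5 starts after OP4 ends, so nothing later overlaps OP4 either.
OP5 starts after OP1 ends, so nothing later overlaps OP1 either.
OP6 starts before OP5 ends → OP5 and OP6 overlap.
OP7 starts after OP5 ends.
OP7 starts after OP6 ends.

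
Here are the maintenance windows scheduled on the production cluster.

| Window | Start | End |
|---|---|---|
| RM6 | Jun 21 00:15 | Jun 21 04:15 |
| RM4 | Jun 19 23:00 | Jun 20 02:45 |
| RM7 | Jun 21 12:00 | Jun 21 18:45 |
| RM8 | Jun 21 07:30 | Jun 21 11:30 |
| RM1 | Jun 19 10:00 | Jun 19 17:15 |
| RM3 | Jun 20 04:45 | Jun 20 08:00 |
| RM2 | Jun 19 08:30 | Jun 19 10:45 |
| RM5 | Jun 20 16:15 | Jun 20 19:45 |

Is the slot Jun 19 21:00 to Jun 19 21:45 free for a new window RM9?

RM2: ends Jun 19 10:45 at or before RM9 starts Jun 19 21:00 → clear.
RM1: ends Jun 19 17:15 at or before RM9 starts Jun 19 21:00 → clear.
RM4: starts Jun 19 23:00 at or after RM9 ends Jun 19 21:45 → clear.
RM3: starts Jun 20 04:45 at or after RM9 ends Jun 19 21:45 → clear.
RM5: starts Jun 20 16:15 at or after RM9 ends Jun 19 21:45 → clear.
RM6: starts Jun 21 00:15 at or after RM9 ends Jun 19 21:45 → clear.
RM8: starts Jun 21 07:30 at or after RM9 ends Jun 19 21:45 → clear.
RM7: starts Jun 21 12:00 at or after RM9 ends Jun 19 21:45 → clear.

Yes — the slot is free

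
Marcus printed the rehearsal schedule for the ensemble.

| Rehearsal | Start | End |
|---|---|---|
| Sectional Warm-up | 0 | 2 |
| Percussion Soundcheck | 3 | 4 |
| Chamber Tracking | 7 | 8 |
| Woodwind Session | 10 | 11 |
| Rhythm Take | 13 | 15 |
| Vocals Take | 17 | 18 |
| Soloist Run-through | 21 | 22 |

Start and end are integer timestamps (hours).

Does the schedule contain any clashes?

No

Sorted by start: Sectional Warm-up, Percussion Soundcheck, Chamber Tracking, Woodwind Session, Rhythm Take, Vocals Take, Soloist Run-through.
Percussion Soundcheck starts after Sectional Warm-up ends, so Sectional Warm-up has no further overlaps.
Chamber Tracking starts after Percussion Soundcheck ends, so Percussion Soundcheck has no further overlaps.
Woodwind Session starts after Chamber Tracking ends, so Chamber Tracking has no further overlaps.
Rhythm Take starts after Woodwind Session ends, so Woodwind Session has no further overlaps.
Vocals Take starts after Rhythm Take ends, so Rhythm Take has no further overlaps.
Soloist Run-through starts after Vocals Take ends.
Every pair is clear; the schedule has no overlaps.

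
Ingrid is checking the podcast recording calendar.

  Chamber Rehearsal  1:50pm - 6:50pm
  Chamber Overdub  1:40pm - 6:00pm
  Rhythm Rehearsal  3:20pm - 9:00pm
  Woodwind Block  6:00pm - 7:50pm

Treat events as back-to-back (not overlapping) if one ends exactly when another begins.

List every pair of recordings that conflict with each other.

Sorted by start: Chamber Overdub, Chamber Rehearsal, Rhythm Rehearsal, Woodwind Block.
Chamber Rehearsal starts before Chamber Overdub ends → Chamber Overdub and Chamber Rehearsal overlap.
Rhythm Rehearsal starts before Chamber Overdub ends → Chamber Overdub and Rhythm Rehearsal overlap.
Woodwind Block starts exactly when Chamber Overdub ends (back-to-back, no overlap).
Rhythm Rehearsal starts before Chamber Rehearsal ends → Chamber Rehearsal and Rhythm Rehearsal overlap.
Woodwind Block starts before Chamber Rehearsal ends → Chamber Rehearsal and Woodwind Block overlap.
Woodwind Block starts before Rhythm Rehearsal ends → Rhythm Rehearsal and Woodwind Block overlap.

Chamber Overdub & Chamber Rehearsal, Chamber Overdub & Rhythm Rehearsal, Chamber Rehearsal & Rhythm Rehearsal, Chamber Rehearsal & Woodwind Block, Rhythm Rehearsal & Woodwind Block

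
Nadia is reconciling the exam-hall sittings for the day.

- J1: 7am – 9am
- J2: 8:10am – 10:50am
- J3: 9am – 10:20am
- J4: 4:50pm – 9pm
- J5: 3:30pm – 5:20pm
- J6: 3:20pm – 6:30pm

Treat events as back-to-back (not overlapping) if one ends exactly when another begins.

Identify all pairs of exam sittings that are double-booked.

Two intervals overlap when each starts before the other ends.
Sorted by start: J1, J2, J3, J6, J5, J4.
J2 starts before J1 ends → J1 and J2 overlap.
J3 starts exactly when J1 ends (back-to-back, no overlap), so J1 has no further overlaps.
J3 starts before J2 ends → J2 and J3 overlap.
J6 starts after J2 ends, so J2 has no further overlaps.
J6 starts after J3 ends, so J3 has no further overlaps.
J5 starts before J6 ends → J6 and J5 overlap.
J4 starts before J6 ends → J6 and J4 overlap.
J4 starts before J5 ends → J5 and J4 overlap.

J1 & J2, J2 & J3, J4 & J5, J4 & J6, J5 & J6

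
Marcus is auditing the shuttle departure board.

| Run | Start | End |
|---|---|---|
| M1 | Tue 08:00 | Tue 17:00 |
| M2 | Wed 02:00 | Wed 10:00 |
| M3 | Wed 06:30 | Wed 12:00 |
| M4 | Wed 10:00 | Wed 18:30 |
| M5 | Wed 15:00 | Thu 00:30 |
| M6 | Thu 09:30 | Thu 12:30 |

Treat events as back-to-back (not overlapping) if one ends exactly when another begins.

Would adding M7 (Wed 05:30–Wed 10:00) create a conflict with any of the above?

Yes — it overlaps M2, M3

M1: ends Tue 17:00 at or before M7 starts Wed 05:30 → clear.
M2: starts Wed 02:00 before M7 ends Wed 10:00, and ends Wed 10:00 after M7 starts Wed 05:30 → overlap.
M3: starts Wed 06:30 before M7 ends Wed 10:00, and ends Wed 12:00 after M7 starts Wed 05:30 → overlap.
M4: starts Wed 10:00 at or after M7 ends Wed 10:00 → clear.
M5: starts Wed 15:00 at or after M7 ends Wed 10:00 → clear.
M6: starts Thu 09:30 at or after M7 ends Wed 10:00 → clear.
M7 overlaps M2, M3.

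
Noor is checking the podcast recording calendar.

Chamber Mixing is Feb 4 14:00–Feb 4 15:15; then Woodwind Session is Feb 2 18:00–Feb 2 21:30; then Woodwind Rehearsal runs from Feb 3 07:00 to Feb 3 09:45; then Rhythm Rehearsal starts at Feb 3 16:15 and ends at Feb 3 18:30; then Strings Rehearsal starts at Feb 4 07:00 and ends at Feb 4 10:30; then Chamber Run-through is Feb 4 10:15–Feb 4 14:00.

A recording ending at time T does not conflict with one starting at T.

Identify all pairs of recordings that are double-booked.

Chamber Run-through & Strings Rehearsal

Sorted by start: Woodwind Session, Woodwind Rehearsal, Rhythm Rehearsal, Strings Rehearsal, Chamber Run-through, Chamber Mixing.
Woodwind Rehearsal starts after Woodwind Session ends, so Woodwind Session has no further overlaps.
Rhythm Rehearsal starts after Woodwind Rehearsal ends, so Woodwind Rehearsal has no further overlaps.
Strings Rehearsal starts after Rhythm Rehearsal ends, so Rhythm Rehearsal has no further overlaps.
Chamber Run-through starts before Strings Rehearsal ends → Strings Rehearsal and Chamber Run-through overlap.
Chamber Mixing starts after Strings Rehearsal ends.
Chamber Mixing starts exactly when Chamber Run-through ends (back-to-back, no overlap).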